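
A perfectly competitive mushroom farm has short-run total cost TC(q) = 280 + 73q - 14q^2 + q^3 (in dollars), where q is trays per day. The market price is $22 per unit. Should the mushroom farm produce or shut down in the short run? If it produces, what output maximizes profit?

From TC, MC = TC'(q) = 73 - 28q + 3q^2 and AVC = VC/q = 73 - 14q + q^2.
AVC is minimized where dAVC/dq = -14 + 2q = 0, at q = 7; min AVC = 73 - 14·7 + 7^2 = $24.
With P < min AVC ($22 < $24), every unit sold adds to the loss.
The firm minimizes its loss by shutting down and losing only its fixed cost of $280.

Shut down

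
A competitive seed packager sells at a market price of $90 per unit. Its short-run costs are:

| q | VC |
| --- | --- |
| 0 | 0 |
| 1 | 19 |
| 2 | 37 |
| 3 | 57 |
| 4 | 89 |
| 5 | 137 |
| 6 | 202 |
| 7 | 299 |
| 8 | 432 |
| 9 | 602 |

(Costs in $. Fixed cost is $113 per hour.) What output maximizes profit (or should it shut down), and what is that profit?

Profit at each row (π = 90q − TC): q=0: -113; q=1: -42; q=2: 30; q=3: 100; q=4: 158; q=5: 200; q=6: 225; q=7: 218; q=8: 175; q=9: 95.
Profit is maximized at q = 6. AVC there is 202/6 = $33.67 ≤ P, so producing beats shutting down (which would give -$113).

q = 6; profit = $225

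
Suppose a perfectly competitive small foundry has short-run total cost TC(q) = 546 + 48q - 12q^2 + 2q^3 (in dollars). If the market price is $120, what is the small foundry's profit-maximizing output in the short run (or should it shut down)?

Strip out fixed cost: VC = 48q - 12q^2 + 2q^3. Then AVC = 48 - 12q + 2q^2 and MC = 48 - 24q + 6q^2.
AVC is minimized where dAVC/dq = -12 + 4q = 0, at q = 3; min AVC = 48 - 12·3 + 2·3^2 = $30.
P = $120 exceeds min AVC = $30, so the firm stays open.
P = MC gives -72 - 24q + 6q^2 = 0, with roots -2 and 6. Take the larger (rising MC): q* = 6.
Check: AVC at q = 6 is $48 ≤ P, so revenue covers variable cost.
Profit = P·q − TC = 120·6 − 834 = -$114, a loss, but smaller than the $546 fixed cost the firm would lose by shutting down.

Produce at q = 6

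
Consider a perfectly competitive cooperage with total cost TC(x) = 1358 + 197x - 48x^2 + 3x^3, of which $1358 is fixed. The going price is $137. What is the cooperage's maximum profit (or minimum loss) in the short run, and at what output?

AVC = 197 - 48x + 3x^2; min AVC = $5 at x = 8. Since P = $137 ≥ min AVC, the firm produces.
With MC = 197 - 96x + 9x^2, P = MC on the upward-sloping part at x* = 10.
TR = 137·10 = 1370. TC = 1358 + 170 = 1528. Profit = 1370 − 1528 = -$158.
That loss of $158 beats the $1358 the firm would lose by shutting down; producing recovers $1200 of fixed cost.

Profit = -$158 at x = 10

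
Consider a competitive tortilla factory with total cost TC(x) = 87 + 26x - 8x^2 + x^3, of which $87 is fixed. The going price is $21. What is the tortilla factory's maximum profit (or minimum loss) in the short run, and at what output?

Profit = -$37 at x = 5

AVC = 26 - 8x + x^2 has its minimum $10 at x = 4; price $21 clears that bar, so the firm operates.
MC = 26 - 16x + 3x^2. Setting P = MC and taking the root on the rising branch gives x* = 5.
TR = 21·5 = 105. TC = 87 + 55 = 142. Profit = 105 − 142 = -$37.
By producing, the firm covers all variable cost plus $50 of fixed cost; shutting down would lose the full $87.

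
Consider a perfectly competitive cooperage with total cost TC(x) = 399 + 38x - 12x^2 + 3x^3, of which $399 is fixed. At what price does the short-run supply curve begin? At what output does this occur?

The shutdown price is the minimum of AVC. VC = 38x - 12x^2 + 3x^3, so AVC = 38 - 12x + 3x^2.
At the minimum of AVC, MC = AVC. MC = 38 - 24x + 9x^2; setting MC = AVC gives 6x^2 - 12x = 0, so x = 2. min AVC = 26.
For P < $26 the firm produces nothing.

$26 per unit, at x = 2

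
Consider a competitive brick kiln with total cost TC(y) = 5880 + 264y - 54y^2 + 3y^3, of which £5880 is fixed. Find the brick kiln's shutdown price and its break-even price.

Shutdown price = £21; break-even price = £516

Shutdown price = min AVC. AVC = 264 - 54y + 3y^2, with vertex at y = 9 and minimum £21.
ATC = 5880/y + 264 - 54y + 3y^2. Setting dATC/dy = −5880/y^2 − 54 + 6y = 0 gives y = 14 (since 6·14^3 − 54·14^2 = 5880).
min ATC = 5880/14 + 264 − 54·14 + 3·14^2 = £516. That is the break-even price.
Between these two prices the firm operates at a loss; above £516 it earns a profit.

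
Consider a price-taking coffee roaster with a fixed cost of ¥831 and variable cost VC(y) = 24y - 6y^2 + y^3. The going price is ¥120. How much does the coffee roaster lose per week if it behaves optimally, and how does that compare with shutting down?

Profit = -¥191 at y = 8

AVC = 24 - 6y + y^2 has its minimum ¥15 at y = 3; price ¥120 clears that bar, so the firm operates.
With MC = 24 - 12y + 3y^2, P = MC on the upward-sloping part at y* = 8.
TR = 120·8 = 960. TC = 831 + 320 = 1151. Profit = 960 − 1151 = -¥191.
Shutting down would mean losing the fixed cost of ¥831, so operating at a loss of ¥191 is better by ¥640.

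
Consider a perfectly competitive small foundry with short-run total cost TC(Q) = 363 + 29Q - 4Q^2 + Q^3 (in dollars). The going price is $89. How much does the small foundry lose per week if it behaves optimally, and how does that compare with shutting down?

AVC = 29 - 4Q + Q^2 has its minimum $25 at Q = 2; price $89 clears that bar, so the firm operates.
MC = 29 - 8Q + 3Q^2. Setting P = MC and taking the root on the rising branch gives Q* = 6.
TR = 89·6 = 534. TC = 363 + 246 = 609. Profit = 534 − 609 = -$75.
Shutting down would mean losing the fixed cost of $363, so operating at a loss of $75 is better by $288.

Profit = -$75 at Q = 6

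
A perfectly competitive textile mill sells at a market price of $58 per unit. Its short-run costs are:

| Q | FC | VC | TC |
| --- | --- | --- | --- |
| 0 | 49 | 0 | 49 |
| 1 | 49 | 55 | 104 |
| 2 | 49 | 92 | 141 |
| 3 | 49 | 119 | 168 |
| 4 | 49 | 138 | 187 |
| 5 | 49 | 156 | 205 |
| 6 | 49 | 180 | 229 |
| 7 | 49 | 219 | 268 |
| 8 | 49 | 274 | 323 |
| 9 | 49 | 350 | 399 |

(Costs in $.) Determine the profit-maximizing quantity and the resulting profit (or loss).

Compute π = P·Q − TC at each output: Q=0: -49; Q=1: -46; Q=2: -25; Q=3: 6; Q=4: 45; Q=5: 85; Q=6: 119; Q=7: 138; Q=8: 141; Q=9: 123.
Profit is maximized at Q = 8. AVC there is 274/8 = $34.25 ≤ P, so producing beats shutting down (which would give -$49).

Q = 8; profit = $141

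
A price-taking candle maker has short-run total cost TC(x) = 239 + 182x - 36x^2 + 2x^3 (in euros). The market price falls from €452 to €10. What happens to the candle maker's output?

AVC = 182 - 36x + 2x^2, minimized at x = 9 where min AVC = €20. MC = 182 - 72x + 6x^2.
With P = €452 above the shutdown price, P = MC gives x = 15.
At P = €10 < min AVC = €20, price no longer covers variable cost at any output, so the firm shuts down: x = 0.

Output falls from 15 to 0 (the firm shuts down)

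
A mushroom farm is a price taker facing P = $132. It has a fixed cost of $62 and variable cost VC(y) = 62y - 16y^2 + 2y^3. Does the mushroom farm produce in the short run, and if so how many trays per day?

Variable cost is VC = 62y - 16y^2 + 2y^3, so AVC = VC/y = 62 - 16y + 2y^2 and MC = dTC/dy = 62 - 32y + 6y^2.
The AVC parabola has its vertex at y = 16/4 = 4, where AVC = 62 - 16·4 + 2·4^2 = $30.
Because $132 ≥ $30, revenue can cover variable cost; the firm operates.
Set P = MC: 132 = 62 - 32y + 6y^2 → -70 - 32y + 6y^2 = 0. The roots are y = -5/3 and y = 7; the profit-maximizing output is on the rising part of MC, so y* = 7.
Check: AVC at y = 7 is $48 ≤ P, so revenue covers variable cost.
Profit = P·y − TC = 132·7 − 398 = $526.

Produce at y = 7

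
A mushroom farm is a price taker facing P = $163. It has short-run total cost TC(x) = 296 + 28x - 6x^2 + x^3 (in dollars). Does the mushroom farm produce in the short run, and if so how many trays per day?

Produce at x = 9

Strip out fixed cost: VC = 28x - 6x^2 + x^3. Then AVC = 28 - 6x + x^2 and MC = 28 - 12x + 3x^2.
The AVC parabola has its vertex at x = 6/2 = 3, where AVC = 28 - 6·3 + 3^2 = $19.
P = $163 exceeds min AVC = $19, so the firm stays open.
Solving P = MC: -135 - 12x + 3x^2 = 0 ⇒ x = -5 or 9. On the upward-sloping branch, x* = 9.
Check: AVC at x = 9 is $55 ≤ P, so revenue covers variable cost.
Profit = P·x − TC = 163·9 − 791 = $676.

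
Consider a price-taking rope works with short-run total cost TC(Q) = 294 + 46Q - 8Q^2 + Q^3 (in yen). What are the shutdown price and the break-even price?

AVC = 46 - 8Q + Q^2; minimized at Q = 4, giving min AVC = ¥30. That is the shutdown price.
ATC = 294/Q + 46 - 8Q + Q^2. Setting dATC/dQ = −294/Q^2 − 8 + 2Q = 0 gives Q = 7 (since 2·7^3 − 8·7^2 = 294).
min ATC = 294/7 + 46 − 8·7 + 7^2 = ¥81. That is the break-even price.
Between these two prices the firm operates at a loss; above ¥81 it earns a profit.

Shutdown price = ¥30; break-even price = ¥81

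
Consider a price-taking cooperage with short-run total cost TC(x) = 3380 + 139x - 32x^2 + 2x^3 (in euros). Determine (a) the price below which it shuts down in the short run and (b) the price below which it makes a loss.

Shutdown price = €11; break-even price = €321

AVC = 139 - 32x + 2x^2; minimized at x = 8, giving min AVC = €11. That is the shutdown price.
ATC = 3380/x + 139 - 32x + 2x^2. Setting dATC/dx = −3380/x^2 − 32 + 4x = 0 gives x = 13 (since 4·13^3 − 32·13^2 = 3380).
min ATC = 3380/13 + 139 − 32·13 + 2·13^2 = €321. That is the break-even price.
Between these two prices the firm operates at a loss; above €321 it earns a profit.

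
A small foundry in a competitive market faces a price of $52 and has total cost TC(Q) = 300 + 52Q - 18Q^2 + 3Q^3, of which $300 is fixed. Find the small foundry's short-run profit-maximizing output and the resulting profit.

Profit = -$204 at Q = 4

AVC = 52 - 18Q + 3Q^2; min AVC = $25 at Q = 3. Since P = $52 ≥ min AVC, the firm produces.
MC = 52 - 36Q + 9Q^2. Setting P = MC and taking the root on the rising branch gives Q* = 4.
TR = 52·4 = 208. TC = 300 + 112 = 412. Profit = 208 − 412 = -$204.
Shutting down would mean losing the fixed cost of $300, so operating at a loss of $204 is better by $96.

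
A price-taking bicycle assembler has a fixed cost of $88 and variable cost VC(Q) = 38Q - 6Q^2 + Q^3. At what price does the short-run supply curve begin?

The firm shuts down when price falls below the minimum of average variable cost. AVC = VC/Q = 38 - 6Q + Q^2.
dAVC/dQ = -6 + 2Q = 0 gives Q = 3. min AVC = 38 - 6·3 + 3^2 = 29.
So the shutdown price is $29.

$29 per unit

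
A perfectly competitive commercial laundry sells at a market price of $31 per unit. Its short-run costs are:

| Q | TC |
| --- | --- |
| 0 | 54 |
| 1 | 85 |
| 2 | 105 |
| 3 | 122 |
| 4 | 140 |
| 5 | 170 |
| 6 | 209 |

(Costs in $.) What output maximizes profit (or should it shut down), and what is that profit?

Profit at each row (π = 31Q − TC): Q=0: -54; Q=1: -54; Q=2: -43; Q=3: -29; Q=4: -16; Q=5: -15; Q=6: -23.
Profit is maximized at Q = 5. AVC there is 116/5 = $23.20 ≤ P, so producing beats shutting down (which would give -$54).

Q = 5; profit = -$15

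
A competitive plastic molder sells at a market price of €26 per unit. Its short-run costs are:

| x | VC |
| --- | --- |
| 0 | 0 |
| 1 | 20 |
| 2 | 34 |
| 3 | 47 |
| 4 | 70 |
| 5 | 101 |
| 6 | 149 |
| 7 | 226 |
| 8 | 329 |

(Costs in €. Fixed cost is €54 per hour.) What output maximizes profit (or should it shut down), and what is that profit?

x = 4; profit = -€20

Tabulate TR − TC: x=0: -54; x=1: -48; x=2: -36; x=3: -23; x=4: -20; x=5: -25; x=6: -47; x=7: -98; x=8: -175.
Profit is maximized at x = 4. AVC there is 70/4 = €17.50 ≤ P, so producing beats shutting down (which would give -€54).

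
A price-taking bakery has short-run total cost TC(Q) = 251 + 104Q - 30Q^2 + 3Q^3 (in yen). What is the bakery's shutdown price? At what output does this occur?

Short-run supply begins at min AVC. From VC = 104Q - 30Q^2 + 3Q^3, AVC = 104 - 30Q + 3Q^2.
dAVC/dQ = -30 + 6Q = 0 gives Q = 5. min AVC = 104 - 30·5 + 3·5^2 = 29.
For P < ¥29 the firm produces nothing.

¥29 per unit, at Q = 5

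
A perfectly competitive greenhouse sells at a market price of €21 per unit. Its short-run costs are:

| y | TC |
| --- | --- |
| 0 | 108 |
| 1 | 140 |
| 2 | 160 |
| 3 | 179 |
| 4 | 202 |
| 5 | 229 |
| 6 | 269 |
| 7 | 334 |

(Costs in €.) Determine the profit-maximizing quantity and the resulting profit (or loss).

y = 0 (shut down); profit = -€108

Profit at each row (π = 21y − TC): y=0: -108; y=1: -119; y=2: -118; y=3: -116; y=4: -118; y=5: -124; y=6: -143; y=7: -187.
Profit is highest at y = 0. Equivalently, the lowest AVC in the table is 94/4 ≈ €23.50 at y = 4, and P = €21 falls below it — price never covers variable cost, so the firm shuts down and loses only its fixed cost.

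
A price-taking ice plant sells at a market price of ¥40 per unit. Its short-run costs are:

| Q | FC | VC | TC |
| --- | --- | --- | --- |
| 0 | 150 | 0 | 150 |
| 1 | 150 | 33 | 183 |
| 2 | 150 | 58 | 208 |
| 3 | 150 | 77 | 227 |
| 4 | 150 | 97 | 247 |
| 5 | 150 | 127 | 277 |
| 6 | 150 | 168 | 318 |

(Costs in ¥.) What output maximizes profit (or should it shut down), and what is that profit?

Q = 5; profit = -¥77

Profit at each row (π = 40Q − TC): Q=0: -150; Q=1: -143; Q=2: -128; Q=3: -107; Q=4: -87; Q=5: -77; Q=6: -78.
Profit is maximized at Q = 5. AVC there is 127/5 = ¥25.40 ≤ P, so producing beats shutting down (which would give -¥150).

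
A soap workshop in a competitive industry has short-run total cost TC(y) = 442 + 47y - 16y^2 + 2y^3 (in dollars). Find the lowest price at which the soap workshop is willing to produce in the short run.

$15 per unit

The firm shuts down when price falls below the minimum of average variable cost. AVC = VC/y = 47 - 16y + 2y^2.
At the minimum of AVC, MC = AVC. MC = 47 - 32y + 6y^2; setting MC = AVC gives 4y^2 - 16y = 0, so y = 4. min AVC = 15.
For P < $15 the firm produces nothing.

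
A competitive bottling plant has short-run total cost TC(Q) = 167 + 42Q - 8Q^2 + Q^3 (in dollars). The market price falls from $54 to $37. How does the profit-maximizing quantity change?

Output falls from 6 to 5

MC = 42 - 16Q + 3Q^2; the shutdown threshold is min AVC = $26 (at Q = 4).
At P = $54 ≥ min AVC, set P = MC on the rising branch: Q = 6.
At P = $37 ≥ min AVC, set P = MC: Q = 5. The firm stays open but cuts output.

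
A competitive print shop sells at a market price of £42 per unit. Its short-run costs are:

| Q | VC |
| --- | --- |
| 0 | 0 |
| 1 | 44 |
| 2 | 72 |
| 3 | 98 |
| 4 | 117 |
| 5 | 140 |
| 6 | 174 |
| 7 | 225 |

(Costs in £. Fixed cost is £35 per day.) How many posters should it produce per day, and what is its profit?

Profit at each row (π = 42Q − TC): Q=0: -35; Q=1: -37; Q=2: -23; Q=3: -7; Q=4: 16; Q=5: 35; Q=6: 43; Q=7: 34.
Profit is maximized at Q = 6. AVC there is 174/6 = £29 ≤ P, so producing beats shutting down (which would give -£35).

Q = 6; profit = £43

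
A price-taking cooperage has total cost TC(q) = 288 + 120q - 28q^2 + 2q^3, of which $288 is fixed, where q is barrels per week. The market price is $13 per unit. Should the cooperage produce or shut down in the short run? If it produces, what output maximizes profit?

Shut down

From TC, MC = TC'(q) = 120 - 56q + 6q^2 and AVC = VC/q = 120 - 28q + 2q^2.
AVC is minimized where dAVC/dq = -28 + 4q = 0, at q = 7; min AVC = 120 - 28·7 + 2·7^2 = $22.
With P < min AVC ($13 < $22), every unit sold adds to the loss.
Shutting down limits the loss to fixed cost, $288.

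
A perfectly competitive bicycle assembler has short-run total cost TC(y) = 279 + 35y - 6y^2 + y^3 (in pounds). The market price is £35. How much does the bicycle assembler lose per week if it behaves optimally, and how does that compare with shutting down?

Profit = -£247 at y = 4

AVC = 35 - 6y + y^2 has its minimum £26 at y = 3; price £35 clears that bar, so the firm operates.
MC = 35 - 12y + 3y^2. Setting P = MC and taking the root on the rising branch gives y* = 4.
TR = 35·4 = 140. TC = 279 + 108 = 387. Profit = 140 − 387 = -£247.
By producing, the firm covers all variable cost plus £32 of fixed cost; shutting down would lose the full £279.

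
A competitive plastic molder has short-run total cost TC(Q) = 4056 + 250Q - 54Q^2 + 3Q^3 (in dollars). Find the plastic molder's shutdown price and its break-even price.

Shutdown price = $7; break-even price = $367

AVC = 250 - 54Q + 3Q^2; minimized at Q = 9, giving min AVC = $7. That is the shutdown price.
ATC = 4056/Q + 250 - 54Q + 3Q^2. Setting dATC/dQ = −4056/Q^2 − 54 + 6Q = 0 gives Q = 13 (since 6·13^3 − 54·13^2 = 4056).
min ATC = 4056/13 + 250 − 54·13 + 3·13^2 = $367. That is the break-even price.
Between these two prices the firm operates at a loss; above $367 it earns a profit.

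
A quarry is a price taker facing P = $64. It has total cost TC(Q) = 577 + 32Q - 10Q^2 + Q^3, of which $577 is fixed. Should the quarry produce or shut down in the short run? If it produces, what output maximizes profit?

Variable cost is VC = 32Q - 10Q^2 + Q^3, so AVC = VC/Q = 32 - 10Q + Q^2 and MC = dTC/dQ = 32 - 20Q + 3Q^2.
AVC is minimized where dAVC/dQ = -10 + 2Q = 0, at Q = 5; min AVC = 32 - 10·5 + 5^2 = $7.
Because $64 ≥ $7, revenue can cover variable cost; the firm operates.
Set P = MC: 64 = 32 - 20Q + 3Q^2 → -32 - 20Q + 3Q^2 = 0. The roots are Q = -4/3 and Q = 8; the profit-maximizing output is on the rising part of MC, so Q* = 8.
Check: AVC at Q = 8 is $16 ≤ P, so revenue covers variable cost.
Profit = P·Q − TC = 64·8 − 705 = -$193, a loss, but smaller than the $577 fixed cost the firm would lose by shutting down.

Produce at Q = 8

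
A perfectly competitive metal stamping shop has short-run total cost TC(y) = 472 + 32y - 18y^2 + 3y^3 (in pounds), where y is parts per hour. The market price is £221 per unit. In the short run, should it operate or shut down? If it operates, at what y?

From TC, MC = TC'(y) = 32 - 36y + 9y^2 and AVC = VC/y = 32 - 18y + 3y^2.
AVC is minimized where dAVC/dy = -18 + 6y = 0, at y = 3; min AVC = 32 - 18·3 + 3·3^2 = £5.
Since P = £221 ≥ min AVC = £5, price covers variable cost and the firm should produce.
Solving P = MC: -189 - 36y + 9y^2 = 0 ⇒ y = -3 or 7. On the upward-sloping branch, y* = 7.
Check: AVC at y = 7 is £53 ≤ P, so revenue covers variable cost.
Profit = P·y − TC = 221·7 − 843 = £704.

Produce at y = 7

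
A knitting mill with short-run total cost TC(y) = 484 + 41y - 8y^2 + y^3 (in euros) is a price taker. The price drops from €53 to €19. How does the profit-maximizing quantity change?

Output falls from 6 to 0 (the firm shuts down)

AVC = 41 - 8y + y^2, minimized at y = 4 where min AVC = €25. MC = 41 - 16y + 3y^2.
With P = €53 above the shutdown price, P = MC gives y = 6.
At P = €19 < min AVC = €25, price no longer covers variable cost at any output, so the firm shuts down: y = 0.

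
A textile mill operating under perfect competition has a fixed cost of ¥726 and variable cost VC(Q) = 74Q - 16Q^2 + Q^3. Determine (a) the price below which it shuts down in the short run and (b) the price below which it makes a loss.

Shutdown price = ¥10; break-even price = ¥85

AVC = 74 - 16Q + Q^2; minimized at Q = 8, giving min AVC = ¥10. That is the shutdown price.
ATC = 726/Q + 74 - 16Q + Q^2. Setting dATC/dQ = −726/Q^2 − 16 + 2Q = 0 gives Q = 11 (since 2·11^3 − 16·11^2 = 726).
min ATC = 726/11 + 74 − 16·11 + 11^2 = ¥85. That is the break-even price.
Between these two prices the firm operates at a loss; above ¥85 it earns a profit.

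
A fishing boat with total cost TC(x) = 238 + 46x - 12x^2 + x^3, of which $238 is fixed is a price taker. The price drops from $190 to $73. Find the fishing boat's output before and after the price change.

Output falls from 12 to 9

AVC = 46 - 12x + x^2, minimized at x = 6 where min AVC = $10. MC = 46 - 24x + 3x^2.
With P = $190 above the shutdown price, P = MC gives x = 12.
At P = $73 ≥ min AVC, set P = MC: x = 9. The firm stays open but cuts output.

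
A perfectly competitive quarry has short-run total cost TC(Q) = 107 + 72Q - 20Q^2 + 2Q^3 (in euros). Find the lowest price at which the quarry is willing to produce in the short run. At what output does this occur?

€22 per unit, at Q = 5

The shutdown price is the minimum of AVC. VC = 72Q - 20Q^2 + 2Q^3, so AVC = 72 - 20Q + 2Q^2.
dAVC/dQ = -20 + 4Q = 0 gives Q = 5. min AVC = 72 - 20·5 + 2·5^2 = 22.
The firm shuts down for any P below €22.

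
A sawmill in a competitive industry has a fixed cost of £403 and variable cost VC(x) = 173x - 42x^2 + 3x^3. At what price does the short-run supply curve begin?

£26 per unit

The firm shuts down when price falls below the minimum of average variable cost. AVC = VC/x = 173 - 42x + 3x^2.
dAVC/dx = -42 + 6x = 0 gives x = 7. min AVC = 173 - 42·7 + 3·7^2 = 26.
The firm shuts down for any P below £26.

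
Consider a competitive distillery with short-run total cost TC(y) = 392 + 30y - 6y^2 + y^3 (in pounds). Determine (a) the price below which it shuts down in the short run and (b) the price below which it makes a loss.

Shutdown price = min AVC. AVC = 30 - 6y + y^2, with vertex at y = 3 and minimum £21.
ATC = 392/y + 30 - 6y + y^2. Setting dATC/dy = −392/y^2 − 6 + 2y = 0 gives y = 7 (since 2·7^3 − 6·7^2 = 392).
min ATC = 392/7 + 30 − 6·7 + 7^2 = £93. That is the break-even price.
Between these two prices the firm operates at a loss; above £93 it earns a profit.

Shutdown price = £21; break-even price = £93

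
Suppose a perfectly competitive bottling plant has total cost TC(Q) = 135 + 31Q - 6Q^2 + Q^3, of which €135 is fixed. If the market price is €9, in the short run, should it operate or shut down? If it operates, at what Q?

Shut down

Strip out fixed cost: VC = 31Q - 6Q^2 + Q^3. Then AVC = 31 - 6Q + Q^2 and MC = 31 - 12Q + 3Q^2.
AVC is minimized where dAVC/dQ = -6 + 2Q = 0, at Q = 3; min AVC = 31 - 6·3 + 3^2 = €22.
Since P = €9 < min AVC = €22, price fails to cover variable cost at any output.
Best response: produce nothing and absorb the €135 fixed cost.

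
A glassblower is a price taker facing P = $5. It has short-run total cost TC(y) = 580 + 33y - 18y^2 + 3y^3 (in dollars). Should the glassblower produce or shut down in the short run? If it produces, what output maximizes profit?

From TC, MC = TC'(y) = 33 - 36y + 9y^2 and AVC = VC/y = 33 - 18y + 3y^2.
AVC hits its minimum where MC = AVC, at y = 3, giving min AVC = 33 - 18·3 + 3·3^2 = $6.
P = $5 lies below min AVC = $6; no output level covers variable cost.
The firm minimizes its loss by shutting down and losing only its fixed cost of $580.

Shut down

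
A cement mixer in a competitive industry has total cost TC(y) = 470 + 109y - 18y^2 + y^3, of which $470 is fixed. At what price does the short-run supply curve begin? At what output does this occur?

$28 per unit, at y = 9

The firm shuts down when price falls below the minimum of average variable cost. AVC = VC/y = 109 - 18y + y^2.
dAVC/dy = -18 + 2y = 0 gives y = 9. min AVC = 109 - 18·9 + 9^2 = 28.
For P < $28 the firm produces nothing.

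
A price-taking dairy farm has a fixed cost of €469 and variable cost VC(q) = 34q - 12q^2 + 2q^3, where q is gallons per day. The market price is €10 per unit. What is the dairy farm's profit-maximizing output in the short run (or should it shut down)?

Variable cost is VC = 34q - 12q^2 + 2q^3, so AVC = VC/q = 34 - 12q + 2q^2 and MC = dTC/dq = 34 - 24q + 6q^2.
AVC hits its minimum where MC = AVC, at q = 3, giving min AVC = 34 - 12·3 + 2·3^2 = €16.
Since P = €10 < min AVC = €16, price fails to cover variable cost at any output.
Shutting down limits the loss to fixed cost, €469.

Shut down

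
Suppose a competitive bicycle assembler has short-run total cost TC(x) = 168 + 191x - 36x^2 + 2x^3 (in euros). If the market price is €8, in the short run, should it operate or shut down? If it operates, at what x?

Shut down

Strip out fixed cost: VC = 191x - 36x^2 + 2x^3. Then AVC = 191 - 36x + 2x^2 and MC = 191 - 72x + 6x^2.
The AVC parabola has its vertex at x = 36/4 = 9, where AVC = 191 - 36·9 + 2·9^2 = €29.
P = €8 lies below min AVC = €29; no output level covers variable cost.
Shutting down limits the loss to fixed cost, €168.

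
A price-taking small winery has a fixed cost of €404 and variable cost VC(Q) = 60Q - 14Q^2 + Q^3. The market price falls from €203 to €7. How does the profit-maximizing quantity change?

MC = 60 - 28Q + 3Q^2; the shutdown threshold is min AVC = €11 (at Q = 7).
With P = €203 above the shutdown price, P = MC gives Q = 13.
At P = €7 < min AVC = €11, price no longer covers variable cost at any output, so the firm shuts down: Q = 0.

Output falls from 13 to 0 (the firm shuts down)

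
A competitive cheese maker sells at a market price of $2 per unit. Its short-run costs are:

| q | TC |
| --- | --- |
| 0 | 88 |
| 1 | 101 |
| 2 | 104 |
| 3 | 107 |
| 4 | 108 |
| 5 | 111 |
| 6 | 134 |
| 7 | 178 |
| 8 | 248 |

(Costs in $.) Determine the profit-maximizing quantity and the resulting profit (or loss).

q = 0 (shut down); profit = -$88

Profit at each row (π = 2q − TC): q=0: -88; q=1: -99; q=2: -100; q=3: -101; q=4: -100; q=5: -101; q=6: -122; q=7: -164; q=8: -232.
Profit is highest at q = 0. Equivalently, the lowest AVC in the table is 23/5 ≈ $4.60 at q = 5, and P = $2 falls below it — price never covers variable cost, so the firm shuts down and loses only its fixed cost.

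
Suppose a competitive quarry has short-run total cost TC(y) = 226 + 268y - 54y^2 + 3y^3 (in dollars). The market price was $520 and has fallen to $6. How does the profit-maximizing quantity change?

MC = 268 - 108y + 9y^2; the shutdown threshold is min AVC = $25 (at y = 9).
With P = $520 above the shutdown price, P = MC gives y = 14.
At P = $6 < min AVC = $25, price no longer covers variable cost at any output, so the firm shuts down: y = 0.

Output falls from 14 to 0 (the firm shuts down)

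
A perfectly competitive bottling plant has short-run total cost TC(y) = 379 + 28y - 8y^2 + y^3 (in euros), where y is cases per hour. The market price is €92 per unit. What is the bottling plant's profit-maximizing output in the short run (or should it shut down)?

Variable cost is VC = 28y - 8y^2 + y^3, so AVC = VC/y = 28 - 8y + y^2 and MC = dTC/dy = 28 - 16y + 3y^2.
The AVC parabola has its vertex at y = 8/2 = 4, where AVC = 28 - 8·4 + 4^2 = €12.
Since P = €92 ≥ min AVC = €12, price covers variable cost and the firm should produce.
Solving P = MC: -64 - 16y + 3y^2 = 0 ⇒ y = -8/3 or 8. On the upward-sloping branch, y* = 8.
Check: AVC at y = 8 is €28 ≤ P, so revenue covers variable cost.
Profit = P·y − TC = 92·8 − 603 = €133.

Produce at y = 8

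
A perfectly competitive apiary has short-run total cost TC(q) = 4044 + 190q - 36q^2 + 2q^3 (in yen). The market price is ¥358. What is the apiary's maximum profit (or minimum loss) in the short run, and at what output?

Profit = -¥124 at q = 14

AVC = 190 - 36q + 2q^2 has its minimum ¥28 at q = 9; price ¥358 clears that bar, so the firm operates.
With MC = 190 - 72q + 6q^2, P = MC on the upward-sloping part at q* = 14.
TR = 358·14 = 5012. TC = 4044 + 1092 = 5136. Profit = 5012 − 5136 = -¥124.
Shutting down would mean losing the fixed cost of ¥4044, so operating at a loss of ¥124 is better by ¥3920.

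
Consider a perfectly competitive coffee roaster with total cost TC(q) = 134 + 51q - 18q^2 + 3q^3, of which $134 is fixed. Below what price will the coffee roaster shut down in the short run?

$24 per unit

The firm shuts down when price falls below the minimum of average variable cost. AVC = VC/q = 51 - 18q + 3q^2.
dAVC/dq = -18 + 6q = 0 gives q = 3. min AVC = 51 - 18·3 + 3·3^2 = 24.
For P < $24 the firm produces nothing.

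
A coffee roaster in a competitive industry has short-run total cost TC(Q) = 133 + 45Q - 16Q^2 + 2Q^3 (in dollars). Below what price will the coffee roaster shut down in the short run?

$13 per unit

Short-run supply begins at min AVC. From VC = 45Q - 16Q^2 + 2Q^3, AVC = 45 - 16Q + 2Q^2.
At the minimum of AVC, MC = AVC. MC = 45 - 32Q + 6Q^2; setting MC = AVC gives 4Q^2 - 16Q = 0, so Q = 4. min AVC = 13.
So the shutdown price is $13.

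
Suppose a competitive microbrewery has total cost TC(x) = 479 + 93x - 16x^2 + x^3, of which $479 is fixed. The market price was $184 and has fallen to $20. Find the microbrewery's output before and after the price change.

Output falls from 13 to 0 (the firm shuts down)

AVC = 93 - 16x + x^2, minimized at x = 8 where min AVC = $29. MC = 93 - 32x + 3x^2.
With P = $184 above the shutdown price, P = MC gives x = 13.
At P = $20 < min AVC = $29, price no longer covers variable cost at any output, so the firm shuts down: x = 0.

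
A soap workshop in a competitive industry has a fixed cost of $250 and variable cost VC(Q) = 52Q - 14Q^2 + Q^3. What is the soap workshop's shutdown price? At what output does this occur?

$3 per unit, at Q = 7

The shutdown price is the minimum of AVC. VC = 52Q - 14Q^2 + Q^3, so AVC = 52 - 14Q + Q^2.
At the minimum of AVC, MC = AVC. MC = 52 - 28Q + 3Q^2; setting MC = AVC gives 2Q^2 - 14Q = 0, so Q = 7. min AVC = 3.
For P < $3 the firm produces nothing.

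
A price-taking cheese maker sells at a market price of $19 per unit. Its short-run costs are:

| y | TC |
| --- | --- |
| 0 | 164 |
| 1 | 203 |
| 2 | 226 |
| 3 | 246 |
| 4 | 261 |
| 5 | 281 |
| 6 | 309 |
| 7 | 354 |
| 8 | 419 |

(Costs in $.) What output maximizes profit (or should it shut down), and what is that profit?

Tabulate TR − TC: y=0: -164; y=1: -184; y=2: -188; y=3: -189; y=4: -185; y=5: -186; y=6: -195; y=7: -221; y=8: -267.
Profit is highest at y = 0. Equivalently, the lowest AVC in the table is 117/5 ≈ $23.40 at y = 5, and P = $19 falls below it — price never covers variable cost, so the firm shuts down and loses only its fixed cost.

y = 0 (shut down); profit = -$164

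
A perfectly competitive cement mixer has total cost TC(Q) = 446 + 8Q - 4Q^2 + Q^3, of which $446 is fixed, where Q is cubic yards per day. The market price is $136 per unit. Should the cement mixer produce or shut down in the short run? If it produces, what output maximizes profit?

Variable cost is VC = 8Q - 4Q^2 + Q^3, so AVC = VC/Q = 8 - 4Q + Q^2 and MC = dTC/dQ = 8 - 8Q + 3Q^2.
AVC hits its minimum where MC = AVC, at Q = 2, giving min AVC = 8 - 4·2 + 2^2 = $4.
Because $136 ≥ $4, revenue can cover variable cost; the firm operates.
P = MC gives -128 - 8Q + 3Q^2 = 0, with roots -16/3 and 8. Take the larger (rising MC): Q* = 8.
Check: AVC at Q = 8 is $40 ≤ P, so revenue covers variable cost.
Profit = P·Q − TC = 136·8 − 766 = $322.

Produce at Q = 8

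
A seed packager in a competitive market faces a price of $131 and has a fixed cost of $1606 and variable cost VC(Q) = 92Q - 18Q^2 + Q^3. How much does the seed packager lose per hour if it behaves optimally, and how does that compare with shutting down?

AVC = 92 - 18Q + Q^2 has its minimum $11 at Q = 9; price $131 clears that bar, so the firm operates.
MC = 92 - 36Q + 3Q^2. Setting P = MC and taking the root on the rising branch gives Q* = 13.
TR = 131·13 = 1703. TC = 1606 + 351 = 1957. Profit = 1703 − 1957 = -$254.
That loss of $254 beats the $1606 the firm would lose by shutting down; producing recovers $1352 of fixed cost.

Profit = -$254 at Q = 13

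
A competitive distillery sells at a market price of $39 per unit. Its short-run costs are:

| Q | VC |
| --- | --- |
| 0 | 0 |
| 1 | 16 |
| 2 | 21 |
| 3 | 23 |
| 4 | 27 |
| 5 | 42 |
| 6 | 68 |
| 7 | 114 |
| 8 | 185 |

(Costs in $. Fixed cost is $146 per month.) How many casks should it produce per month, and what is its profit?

Profit at each row (π = 39Q − TC): Q=0: -146; Q=1: -123; Q=2: -89; Q=3: -52; Q=4: -17; Q=5: 7; Q=6: 20; Q=7: 13; Q=8: -19.
Profit is maximized at Q = 6. AVC there is 68/6 = $11.33 ≤ P, so producing beats shutting down (which would give -$146).

Q = 6; profit = $20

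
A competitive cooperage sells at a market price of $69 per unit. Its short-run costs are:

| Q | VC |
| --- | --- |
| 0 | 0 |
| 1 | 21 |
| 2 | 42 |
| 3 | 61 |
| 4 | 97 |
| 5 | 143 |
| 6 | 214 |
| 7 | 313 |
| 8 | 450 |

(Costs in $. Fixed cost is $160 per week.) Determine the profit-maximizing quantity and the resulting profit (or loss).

Q = 5; profit = $42

Tabulate TR − TC: Q=0: -160; Q=1: -112; Q=2: -64; Q=3: -14; Q=4: 19; Q=5: 42; Q=6: 40; Q=7: 10; Q=8: -58.
Profit is maximized at Q = 5. AVC there is 143/5 = $28.60 ≤ P, so producing beats shutting down (which would give -$160).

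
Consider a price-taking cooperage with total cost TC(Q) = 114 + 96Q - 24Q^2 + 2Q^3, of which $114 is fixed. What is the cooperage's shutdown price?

Short-run supply begins at min AVC. From VC = 96Q - 24Q^2 + 2Q^3, AVC = 96 - 24Q + 2Q^2.
dAVC/dQ = -24 + 4Q = 0 gives Q = 6. min AVC = 96 - 24·6 + 2·6^2 = 24.
For P < $24 the firm produces nothing.

$24 per unit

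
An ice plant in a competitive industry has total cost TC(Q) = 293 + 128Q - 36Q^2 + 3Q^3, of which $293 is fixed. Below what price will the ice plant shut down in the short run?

The shutdown price is the minimum of AVC. VC = 128Q - 36Q^2 + 3Q^3, so AVC = 128 - 36Q + 3Q^2.
At the minimum of AVC, MC = AVC. MC = 128 - 72Q + 9Q^2; setting MC = AVC gives 6Q^2 - 36Q = 0, so Q = 6. min AVC = 20.
So the shutdown price is $20.

$20 per unit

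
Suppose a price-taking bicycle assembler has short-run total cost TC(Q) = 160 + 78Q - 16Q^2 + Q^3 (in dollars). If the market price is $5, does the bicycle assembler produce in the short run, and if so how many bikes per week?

Shut down

From TC, MC = TC'(Q) = 78 - 32Q + 3Q^2 and AVC = VC/Q = 78 - 16Q + Q^2.
The AVC parabola has its vertex at Q = 16/2 = 8, where AVC = 78 - 16·8 + 8^2 = $14.
P = $5 lies below min AVC = $14; no output level covers variable cost.
The firm minimizes its loss by shutting down and losing only its fixed cost of $160.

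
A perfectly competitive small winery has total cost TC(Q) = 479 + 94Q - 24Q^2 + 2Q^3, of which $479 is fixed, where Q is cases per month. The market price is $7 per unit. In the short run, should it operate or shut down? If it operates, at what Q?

Shut down

Variable cost is VC = 94Q - 24Q^2 + 2Q^3, so AVC = VC/Q = 94 - 24Q + 2Q^2 and MC = dTC/dQ = 94 - 48Q + 6Q^2.
AVC hits its minimum where MC = AVC, at Q = 6, giving min AVC = 94 - 24·6 + 2·6^2 = $22.
P = $7 lies below min AVC = $22; no output level covers variable cost.
Best response: produce nothing and absorb the $479 fixed cost.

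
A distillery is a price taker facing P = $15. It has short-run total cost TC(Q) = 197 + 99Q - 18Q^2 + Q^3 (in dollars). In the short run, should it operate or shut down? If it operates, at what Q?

Shut down

Strip out fixed cost: VC = 99Q - 18Q^2 + Q^3. Then AVC = 99 - 18Q + Q^2 and MC = 99 - 36Q + 3Q^2.
AVC hits its minimum where MC = AVC, at Q = 9, giving min AVC = 99 - 18·9 + 9^2 = $18.
With P < min AVC ($15 < $18), every unit sold adds to the loss.
Best response: produce nothing and absorb the $197 fixed cost.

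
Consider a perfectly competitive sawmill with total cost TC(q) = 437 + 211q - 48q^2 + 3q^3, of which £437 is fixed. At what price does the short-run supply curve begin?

Short-run supply begins at min AVC. From VC = 211q - 48q^2 + 3q^3, AVC = 211 - 48q + 3q^2.
At the minimum of AVC, MC = AVC. MC = 211 - 96q + 9q^2; setting MC = AVC gives 6q^2 - 48q = 0, so q = 8. min AVC = 19.
For P < £19 the firm produces nothing.

£19 per unit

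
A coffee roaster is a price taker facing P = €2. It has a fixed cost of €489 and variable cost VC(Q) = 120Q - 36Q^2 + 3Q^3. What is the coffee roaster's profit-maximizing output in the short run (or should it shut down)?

Shut down

From TC, MC = TC'(Q) = 120 - 72Q + 9Q^2 and AVC = VC/Q = 120 - 36Q + 3Q^2.
AVC hits its minimum where MC = AVC, at Q = 6, giving min AVC = 120 - 36·6 + 3·6^2 = €12.
P = €2 lies below min AVC = €12; no output level covers variable cost.
Shutting down limits the loss to fixed cost, €489.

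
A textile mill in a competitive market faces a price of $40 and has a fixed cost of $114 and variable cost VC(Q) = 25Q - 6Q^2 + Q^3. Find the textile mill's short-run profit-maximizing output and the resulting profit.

AVC = 25 - 6Q + Q^2 has its minimum $16 at Q = 3; price $40 clears that bar, so the firm operates.
MC = 25 - 12Q + 3Q^2. Setting P = MC and taking the root on the rising branch gives Q* = 5.
TR = 40·5 = 200. TC = 114 + 100 = 214. Profit = 200 − 214 = -$14.
By producing, the firm covers all variable cost plus $100 of fixed cost; shutting down would lose the full $114.

Profit = -$14 at Q = 5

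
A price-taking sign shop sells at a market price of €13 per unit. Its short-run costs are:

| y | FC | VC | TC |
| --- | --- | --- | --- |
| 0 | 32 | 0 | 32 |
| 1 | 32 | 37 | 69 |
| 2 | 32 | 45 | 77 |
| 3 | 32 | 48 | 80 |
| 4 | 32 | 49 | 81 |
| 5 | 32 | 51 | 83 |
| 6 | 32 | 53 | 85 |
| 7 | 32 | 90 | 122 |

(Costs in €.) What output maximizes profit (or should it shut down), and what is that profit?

y = 6; profit = -€7

Profit at each row (π = 13y − TC): y=0: -32; y=1: -56; y=2: -51; y=3: -41; y=4: -29; y=5: -18; y=6: -7; y=7: -31.
Profit is maximized at y = 6. AVC there is 53/6 = €8.83 ≤ P, so producing beats shutting down (which would give -€32).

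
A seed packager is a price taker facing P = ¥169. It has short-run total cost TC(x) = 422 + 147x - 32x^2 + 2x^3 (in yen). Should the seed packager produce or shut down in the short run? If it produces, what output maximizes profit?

Variable cost is VC = 147x - 32x^2 + 2x^3, so AVC = VC/x = 147 - 32x + 2x^2 and MC = dTC/dx = 147 - 64x + 6x^2.
AVC hits its minimum where MC = AVC, at x = 8, giving min AVC = 147 - 32·8 + 2·8^2 = ¥19.
Since P = ¥169 ≥ min AVC = ¥19, price covers variable cost and the firm should produce.
P = MC gives -22 - 64x + 6x^2 = 0, with roots -1/3 and 11. Take the larger (rising MC): x* = 11.
Check: AVC at x = 11 is ¥37 ≤ P, so revenue covers variable cost.
Profit = P·x − TC = 169·11 − 829 = ¥1030.

Produce at x = 11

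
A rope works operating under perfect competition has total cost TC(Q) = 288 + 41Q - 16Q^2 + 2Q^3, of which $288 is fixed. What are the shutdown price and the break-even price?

Shutdown price = min AVC. AVC = 41 - 16Q + 2Q^2, with vertex at Q = 4 and minimum $9.
ATC = 288/Q + 41 - 16Q + 2Q^2. Setting dATC/dQ = −288/Q^2 − 16 + 4Q = 0 gives Q = 6 (since 4·6^3 − 16·6^2 = 288).
min ATC = 288/6 + 41 − 16·6 + 2·6^2 = $65. That is the break-even price.
Between these two prices the firm operates at a loss; above $65 it earns a profit.

Shutdown price = $9; break-even price = $65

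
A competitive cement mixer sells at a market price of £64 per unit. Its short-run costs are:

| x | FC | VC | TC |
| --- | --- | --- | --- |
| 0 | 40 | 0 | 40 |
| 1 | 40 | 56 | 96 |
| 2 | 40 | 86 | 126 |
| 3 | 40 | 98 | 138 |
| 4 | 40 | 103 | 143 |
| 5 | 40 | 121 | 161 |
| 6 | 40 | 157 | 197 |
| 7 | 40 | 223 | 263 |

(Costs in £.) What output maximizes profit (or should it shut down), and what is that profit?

Profit at each row (π = 64x − TC): x=0: -40; x=1: -32; x=2: 2; x=3: 54; x=4: 113; x=5: 159; x=6: 187; x=7: 185.
Profit is maximized at x = 6. AVC there is 157/6 = £26.17 ≤ P, so producing beats shutting down (which would give -£40).

x = 6; profit = £187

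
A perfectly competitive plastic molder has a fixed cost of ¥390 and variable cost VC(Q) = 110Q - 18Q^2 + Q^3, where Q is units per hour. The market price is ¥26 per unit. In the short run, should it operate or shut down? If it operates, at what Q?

Shut down

From TC, MC = TC'(Q) = 110 - 36Q + 3Q^2 and AVC = VC/Q = 110 - 18Q + Q^2.
AVC hits its minimum where MC = AVC, at Q = 9, giving min AVC = 110 - 18·9 + 9^2 = ¥29.
Since P = ¥26 < min AVC = ¥29, price fails to cover variable cost at any output.
Best response: produce nothing and absorb the ¥390 fixed cost.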